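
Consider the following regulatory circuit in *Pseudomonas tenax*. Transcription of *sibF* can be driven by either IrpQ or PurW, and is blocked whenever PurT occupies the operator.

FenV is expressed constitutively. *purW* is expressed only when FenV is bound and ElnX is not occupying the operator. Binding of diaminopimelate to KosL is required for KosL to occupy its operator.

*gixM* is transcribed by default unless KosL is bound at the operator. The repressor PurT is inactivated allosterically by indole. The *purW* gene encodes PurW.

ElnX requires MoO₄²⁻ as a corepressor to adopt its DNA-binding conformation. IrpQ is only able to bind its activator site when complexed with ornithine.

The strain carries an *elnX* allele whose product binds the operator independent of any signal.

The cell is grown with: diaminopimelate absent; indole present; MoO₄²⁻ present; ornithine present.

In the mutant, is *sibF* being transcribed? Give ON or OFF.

Ornithine is present, so IrpQ is active.
ElnX is constitutively active in this strain.
FenV is produced constitutively and is active.
With repressor ElnX bound, *purW* is not transcribed.
So PurW is not produced.
Indole is present, so PurT is inactive.
Activator IrpQ is present, so *sibF* is transcribed.

ON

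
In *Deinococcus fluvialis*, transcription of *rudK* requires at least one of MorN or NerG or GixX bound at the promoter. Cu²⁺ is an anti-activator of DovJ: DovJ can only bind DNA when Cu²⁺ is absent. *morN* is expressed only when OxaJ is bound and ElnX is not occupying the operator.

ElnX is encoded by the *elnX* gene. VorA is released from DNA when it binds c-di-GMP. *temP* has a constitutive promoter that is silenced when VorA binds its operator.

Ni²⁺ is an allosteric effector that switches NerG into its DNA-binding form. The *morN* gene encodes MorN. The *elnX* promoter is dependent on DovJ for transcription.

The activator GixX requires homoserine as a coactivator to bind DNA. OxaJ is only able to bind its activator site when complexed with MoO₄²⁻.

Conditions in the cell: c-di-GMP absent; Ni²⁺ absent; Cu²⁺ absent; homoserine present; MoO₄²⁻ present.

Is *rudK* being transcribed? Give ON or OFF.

ON

Cu²⁺ is absent, so DovJ is active.
No repressor is bound and DovJ is active, so *elnX* is transcribed.
So ElnX is produced and active.
MoO₄²⁻ is present, so OxaJ is active.
With repressor ElnX bound, *morN* is not transcribed.
So MorN is not produced.
Ni²⁺ is absent, so NerG is inactive.
Homoserine is present, so GixX is active.
Activator GixX is present, so *rudK* is transcribed.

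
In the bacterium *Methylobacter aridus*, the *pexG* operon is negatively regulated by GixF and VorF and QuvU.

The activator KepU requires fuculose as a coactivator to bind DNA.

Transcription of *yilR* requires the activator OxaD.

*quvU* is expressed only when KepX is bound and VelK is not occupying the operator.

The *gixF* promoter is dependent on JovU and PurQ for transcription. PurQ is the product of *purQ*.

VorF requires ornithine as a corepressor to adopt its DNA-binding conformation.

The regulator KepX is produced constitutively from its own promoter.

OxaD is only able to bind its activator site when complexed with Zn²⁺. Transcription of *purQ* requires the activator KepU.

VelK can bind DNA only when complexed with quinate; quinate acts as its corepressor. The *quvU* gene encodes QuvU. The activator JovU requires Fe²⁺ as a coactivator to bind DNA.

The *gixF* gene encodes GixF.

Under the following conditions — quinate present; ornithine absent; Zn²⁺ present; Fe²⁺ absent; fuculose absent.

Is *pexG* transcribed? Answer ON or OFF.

Fe²⁺ is absent, so JovU is inactive.
Fuculose is absent, so KepU is inactive.
Required activator KepU is absent, so *purQ* is not transcribed.
So PurQ is not produced.
Required activator JovU is absent, so *gixF* is not transcribed.
So GixF is not produced.
Ornithine is absent, so VorF is inactive.
KepX is produced constitutively and is active.
Quinate is present, so VelK is active.
With repressor VelK bound, *quvU* is not transcribed.
So QuvU is not produced.
With no repressor bound, *pexG* is transcribed.

ON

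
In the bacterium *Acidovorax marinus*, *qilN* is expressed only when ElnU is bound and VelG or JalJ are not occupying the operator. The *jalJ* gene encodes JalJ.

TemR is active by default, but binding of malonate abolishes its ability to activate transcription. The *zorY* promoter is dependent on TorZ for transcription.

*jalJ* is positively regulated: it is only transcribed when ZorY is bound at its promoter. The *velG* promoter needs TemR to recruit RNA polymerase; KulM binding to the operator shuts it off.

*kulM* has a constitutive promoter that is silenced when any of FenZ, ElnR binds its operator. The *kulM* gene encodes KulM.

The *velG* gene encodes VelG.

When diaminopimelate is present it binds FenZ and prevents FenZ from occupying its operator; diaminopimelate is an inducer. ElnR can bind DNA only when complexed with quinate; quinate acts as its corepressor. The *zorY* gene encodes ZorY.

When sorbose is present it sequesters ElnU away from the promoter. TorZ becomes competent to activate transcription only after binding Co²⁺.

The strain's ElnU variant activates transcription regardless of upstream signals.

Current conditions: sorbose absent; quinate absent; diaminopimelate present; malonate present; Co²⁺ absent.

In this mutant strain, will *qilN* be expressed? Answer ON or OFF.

ElnU is constitutively active in this strain.
Malonate is present, so TemR is inactive.
Diaminopimelate is present, so FenZ is inactive.
Quinate is absent, so ElnR is inactive.
With no repressor bound, *kulM* is transcribed.
So KulM is produced and active.
With repressor KulM bound, *velG* is not transcribed.
So VelG is not produced.
Co²⁺ is absent, so TorZ is inactive.
Required activator TorZ is absent, so *zorY* is not transcribed.
So ZorY is not produced.
Required activator ZorY is absent, so *jalJ* is not transcribed.
So JalJ is not produced.
No repressor is bound and ElnU is active, so *qilN* is transcribed.

ON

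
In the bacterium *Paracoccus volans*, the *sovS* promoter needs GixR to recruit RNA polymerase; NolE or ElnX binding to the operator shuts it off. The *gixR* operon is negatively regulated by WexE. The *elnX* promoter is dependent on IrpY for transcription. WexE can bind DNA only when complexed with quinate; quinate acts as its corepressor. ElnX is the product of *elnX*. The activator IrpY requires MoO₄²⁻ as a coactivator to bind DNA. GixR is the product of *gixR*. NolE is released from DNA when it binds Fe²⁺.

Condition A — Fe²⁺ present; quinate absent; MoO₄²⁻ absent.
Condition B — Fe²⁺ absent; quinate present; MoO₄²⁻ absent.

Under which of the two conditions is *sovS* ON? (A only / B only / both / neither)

A only

Condition A:
Fe²⁺ is present, so NolE is inactive.
Quinate is absent, so WexE is inactive.
With no repressor bound, *gixR* is transcribed.
So GixR is produced and active.
MoO₄²⁻ is absent, so IrpY is inactive.
Required activator IrpY is absent, so *elnX* is not transcribed.
So ElnX is not produced.
No repressor is bound and GixR is active, so *sovS* is transcribed.
→ *sovS* is ON in A.
Condition B:
Fe²⁺ is absent, so NolE is active.
Quinate is present, so WexE is active.
With repressor WexE bound, *gixR* is not transcribed.
So GixR is not produced.
MoO₄²⁻ is absent, so IrpY is inactive.
Required activator IrpY is absent, so *elnX* is not transcribed.
So ElnX is not produced.
With repressor NolE bound, *sovS* is not transcribed.
→ *sovS* is OFF in B.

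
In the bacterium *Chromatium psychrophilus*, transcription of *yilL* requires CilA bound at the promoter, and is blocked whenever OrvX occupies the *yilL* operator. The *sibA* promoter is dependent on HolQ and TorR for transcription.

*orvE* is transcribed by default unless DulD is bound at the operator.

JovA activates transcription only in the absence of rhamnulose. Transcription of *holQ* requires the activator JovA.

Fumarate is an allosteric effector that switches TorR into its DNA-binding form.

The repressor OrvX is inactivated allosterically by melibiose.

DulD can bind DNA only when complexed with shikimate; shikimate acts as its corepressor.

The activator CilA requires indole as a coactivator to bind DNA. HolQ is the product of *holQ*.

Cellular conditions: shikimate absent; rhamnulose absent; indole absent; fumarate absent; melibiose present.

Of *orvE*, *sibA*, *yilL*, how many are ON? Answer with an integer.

Shikimate is absent, so DulD is inactive.
With no repressor bound, *orvE* is transcribed.
→ *orvE* is ON.
Rhamnulose is absent, so JovA is active.
No repressor is bound and JovA is active, so *holQ* is transcribed.
So HolQ is produced and active.
Fumarate is absent, so TorR is inactive.
Required activator TorR is absent, so *sibA* is not transcribed.
→ *sibA* is OFF.
Indole is absent, so CilA is inactive.
Melibiose is present, so OrvX is inactive.
Required activator CilA is absent, so *yilL* is not transcribed.
→ *yilL* is OFF.
1 of the 3 genes is transcribed.

1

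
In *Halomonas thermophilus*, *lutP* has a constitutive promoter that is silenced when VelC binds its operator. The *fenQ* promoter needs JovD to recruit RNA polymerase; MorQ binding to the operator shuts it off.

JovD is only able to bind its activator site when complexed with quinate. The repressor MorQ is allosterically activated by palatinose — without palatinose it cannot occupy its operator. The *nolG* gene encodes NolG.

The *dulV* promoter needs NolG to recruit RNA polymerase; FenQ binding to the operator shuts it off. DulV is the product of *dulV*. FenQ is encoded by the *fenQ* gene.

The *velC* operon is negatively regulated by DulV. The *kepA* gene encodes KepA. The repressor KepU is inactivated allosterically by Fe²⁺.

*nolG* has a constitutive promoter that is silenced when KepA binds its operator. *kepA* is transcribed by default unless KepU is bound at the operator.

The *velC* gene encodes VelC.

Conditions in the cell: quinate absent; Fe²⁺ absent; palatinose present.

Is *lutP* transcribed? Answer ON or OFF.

Fe²⁺ is absent, so KepU is active.
With repressor KepU bound, *kepA* is not transcribed.
So KepA is not produced.
With no repressor bound, *nolG* is transcribed.
So NolG is produced and active.
Palatinose is present, so MorQ is active.
Quinate is absent, so JovD is inactive.
With repressor MorQ bound, *fenQ* is not transcribed.
So FenQ is not produced.
No repressor is bound and NolG is active, so *dulV* is transcribed.
So DulV is produced and active.
With repressor DulV bound, *velC* is not transcribed.
So VelC is not produced.
With no repressor bound, *lutP* is transcribed.

ON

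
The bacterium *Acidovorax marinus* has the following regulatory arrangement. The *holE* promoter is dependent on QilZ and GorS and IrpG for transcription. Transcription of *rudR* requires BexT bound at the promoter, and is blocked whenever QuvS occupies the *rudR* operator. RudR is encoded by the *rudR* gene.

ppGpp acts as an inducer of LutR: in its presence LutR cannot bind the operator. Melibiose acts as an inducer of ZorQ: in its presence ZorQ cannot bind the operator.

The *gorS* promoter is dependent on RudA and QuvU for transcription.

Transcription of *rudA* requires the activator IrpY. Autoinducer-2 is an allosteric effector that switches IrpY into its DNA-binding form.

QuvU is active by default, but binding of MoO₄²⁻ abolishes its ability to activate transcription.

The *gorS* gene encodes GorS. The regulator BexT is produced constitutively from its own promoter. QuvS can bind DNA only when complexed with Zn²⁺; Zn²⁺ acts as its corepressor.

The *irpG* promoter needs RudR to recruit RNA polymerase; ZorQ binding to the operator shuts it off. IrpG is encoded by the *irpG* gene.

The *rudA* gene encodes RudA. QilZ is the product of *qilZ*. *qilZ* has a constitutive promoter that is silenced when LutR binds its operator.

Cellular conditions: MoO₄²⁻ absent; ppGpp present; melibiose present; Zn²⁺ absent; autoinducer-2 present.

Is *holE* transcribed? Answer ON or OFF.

ON

ppGpp is present, so LutR is inactive.
With no repressor bound, *qilZ* is transcribed.
So QilZ is produced and active.
Autoinducer-2 is present, so IrpY is active.
No repressor is bound and IrpY is active, so *rudA* is transcribed.
So RudA is produced and active.
MoO₄²⁻ is absent, so QuvU is active.
No repressor is bound and RudA and QuvU are active, so *gorS* is transcribed.
So GorS is produced and active.
Melibiose is present, so ZorQ is inactive.
BexT is produced constitutively and is active.
Zn²⁺ is absent, so QuvS is inactive.
No repressor is bound and BexT is active, so *rudR* is transcribed.
So RudR is produced and active.
No repressor is bound and RudR is active, so *irpG* is transcribed.
So IrpG is produced and active.
No repressor is bound and QilZ and GorS and IrpG are active, so *holE* is transcribed.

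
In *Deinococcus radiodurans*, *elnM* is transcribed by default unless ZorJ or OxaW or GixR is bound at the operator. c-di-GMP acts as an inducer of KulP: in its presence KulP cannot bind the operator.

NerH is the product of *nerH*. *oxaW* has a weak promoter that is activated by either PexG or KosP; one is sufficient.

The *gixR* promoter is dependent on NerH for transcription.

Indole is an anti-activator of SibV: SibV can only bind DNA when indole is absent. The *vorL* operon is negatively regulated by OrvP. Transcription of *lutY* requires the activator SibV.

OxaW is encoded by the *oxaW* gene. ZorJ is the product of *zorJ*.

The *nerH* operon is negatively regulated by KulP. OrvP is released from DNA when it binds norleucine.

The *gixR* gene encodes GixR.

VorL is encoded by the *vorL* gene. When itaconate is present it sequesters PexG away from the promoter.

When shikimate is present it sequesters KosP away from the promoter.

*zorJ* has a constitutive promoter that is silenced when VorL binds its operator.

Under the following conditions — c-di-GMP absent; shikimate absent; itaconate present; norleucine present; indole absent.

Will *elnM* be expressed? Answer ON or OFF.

Norleucine is present, so OrvP is inactive.
With no repressor bound, *vorL* is transcribed.
So VorL is produced and active.
With repressor VorL bound, *zorJ* is not transcribed.
So ZorJ is not produced.
Itaconate is present, so PexG is inactive.
Shikimate is absent, so KosP is active.
Activator KosP is present, so *oxaW* is transcribed.
So OxaW is produced and active.
c-di-GMP is absent, so KulP is active.
With repressor KulP bound, *nerH* is not transcribed.
So NerH is not produced.
Required activator NerH is absent, so *gixR* is not transcribed.
So GixR is not produced.
With repressor OxaW bound, *elnM* is not transcribed.

OFF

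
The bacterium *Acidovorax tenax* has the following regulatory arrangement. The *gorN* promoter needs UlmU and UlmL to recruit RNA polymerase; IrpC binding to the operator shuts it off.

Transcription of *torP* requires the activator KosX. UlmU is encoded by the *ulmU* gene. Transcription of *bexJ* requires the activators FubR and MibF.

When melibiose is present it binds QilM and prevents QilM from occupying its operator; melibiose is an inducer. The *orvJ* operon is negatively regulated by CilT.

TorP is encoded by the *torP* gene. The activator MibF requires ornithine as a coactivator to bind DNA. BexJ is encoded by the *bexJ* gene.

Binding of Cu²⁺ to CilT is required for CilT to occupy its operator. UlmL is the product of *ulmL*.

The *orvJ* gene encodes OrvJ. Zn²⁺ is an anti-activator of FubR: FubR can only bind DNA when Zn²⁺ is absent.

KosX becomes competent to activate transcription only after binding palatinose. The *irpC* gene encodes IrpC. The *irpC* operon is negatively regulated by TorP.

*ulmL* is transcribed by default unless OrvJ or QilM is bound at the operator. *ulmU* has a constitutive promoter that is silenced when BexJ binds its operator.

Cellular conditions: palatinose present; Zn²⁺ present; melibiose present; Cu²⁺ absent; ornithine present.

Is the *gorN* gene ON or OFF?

Zn²⁺ is present, so FubR is inactive.
Ornithine is present, so MibF is active.
Required activator FubR is absent, so *bexJ* is not transcribed.
So BexJ is not produced.
With no repressor bound, *ulmU* is transcribed.
So UlmU is produced and active.
Palatinose is present, so KosX is active.
No repressor is bound and KosX is active, so *torP* is transcribed.
So TorP is produced and active.
With repressor TorP bound, *irpC* is not transcribed.
So IrpC is not produced.
Cu²⁺ is absent, so CilT is inactive.
With no repressor bound, *orvJ* is transcribed.
So OrvJ is produced and active.
Melibiose is present, so QilM is inactive.
With repressor OrvJ bound, *ulmL* is not transcribed.
So UlmL is not produced.
Required activator UlmL is absent, so *gorN* is not transcribed.

OFF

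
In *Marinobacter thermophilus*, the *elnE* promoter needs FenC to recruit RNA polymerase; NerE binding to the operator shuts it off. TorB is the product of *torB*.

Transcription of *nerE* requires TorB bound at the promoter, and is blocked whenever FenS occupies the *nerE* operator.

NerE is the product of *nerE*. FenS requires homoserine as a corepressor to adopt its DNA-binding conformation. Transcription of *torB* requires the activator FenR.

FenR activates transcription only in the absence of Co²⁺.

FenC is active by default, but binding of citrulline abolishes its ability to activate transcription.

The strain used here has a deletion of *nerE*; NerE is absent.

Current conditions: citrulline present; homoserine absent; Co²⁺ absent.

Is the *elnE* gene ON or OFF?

OFF

NerE is non-functional in this strain, so it has no effect.
Citrulline is present, so FenC is inactive.
Required activator FenC is absent, so *elnE* is not transcribed.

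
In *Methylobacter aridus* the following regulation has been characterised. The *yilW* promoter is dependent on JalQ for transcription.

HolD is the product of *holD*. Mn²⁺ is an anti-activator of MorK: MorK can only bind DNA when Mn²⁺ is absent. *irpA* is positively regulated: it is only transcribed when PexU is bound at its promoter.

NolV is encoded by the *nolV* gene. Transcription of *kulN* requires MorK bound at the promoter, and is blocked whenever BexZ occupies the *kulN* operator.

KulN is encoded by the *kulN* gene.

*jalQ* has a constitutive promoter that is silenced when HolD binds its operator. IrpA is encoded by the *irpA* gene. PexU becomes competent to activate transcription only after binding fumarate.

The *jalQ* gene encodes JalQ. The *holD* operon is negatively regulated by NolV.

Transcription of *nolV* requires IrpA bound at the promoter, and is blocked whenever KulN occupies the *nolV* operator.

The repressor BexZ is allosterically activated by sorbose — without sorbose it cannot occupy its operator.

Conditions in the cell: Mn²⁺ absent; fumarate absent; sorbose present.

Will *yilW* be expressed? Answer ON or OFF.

Fumarate is absent, so PexU is inactive.
Required activator PexU is absent, so *irpA* is not transcribed.
So IrpA is not produced.
Sorbose is present, so BexZ is active.
Mn²⁺ is absent, so MorK is active.
With repressor BexZ bound, *kulN* is not transcribed.
So KulN is not produced.
Required activator IrpA is absent, so *nolV* is not transcribed.
So NolV is not produced.
With no repressor bound, *holD* is transcribed.
So HolD is produced and active.
With repressor HolD bound, *jalQ* is not transcribed.
So JalQ is not produced.
Required activator JalQ is absent, so *yilW* is not transcribed.

OFF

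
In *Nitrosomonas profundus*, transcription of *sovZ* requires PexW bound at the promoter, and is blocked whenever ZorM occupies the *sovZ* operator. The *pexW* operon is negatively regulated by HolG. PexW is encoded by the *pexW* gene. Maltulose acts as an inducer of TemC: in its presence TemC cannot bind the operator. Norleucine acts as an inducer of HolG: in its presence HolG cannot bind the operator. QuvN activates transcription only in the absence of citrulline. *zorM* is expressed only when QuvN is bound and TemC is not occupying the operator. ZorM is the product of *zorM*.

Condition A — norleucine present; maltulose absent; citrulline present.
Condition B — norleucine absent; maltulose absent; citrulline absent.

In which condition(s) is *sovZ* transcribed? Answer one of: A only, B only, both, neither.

A only

Condition A:
Norleucine is present, so HolG is inactive.
With no repressor bound, *pexW* is transcribed.
So PexW is produced and active.
Maltulose is absent, so TemC is active.
Citrulline is present, so QuvN is inactive.
With repressor TemC bound, *zorM* is not transcribed.
So ZorM is not produced.
No repressor is bound and PexW is active, so *sovZ* is transcribed.
→ *sovZ* is ON in A.
Condition B:
Norleucine is absent, so HolG is active.
With repressor HolG bound, *pexW* is not transcribed.
So PexW is not produced.
Maltulose is absent, so TemC is active.
Citrulline is absent, so QuvN is active.
With repressor TemC bound, *zorM* is not transcribed.
So ZorM is not produced.
Required activator PexW is absent, so *sovZ* is not transcribed.
→ *sovZ* is OFF in B.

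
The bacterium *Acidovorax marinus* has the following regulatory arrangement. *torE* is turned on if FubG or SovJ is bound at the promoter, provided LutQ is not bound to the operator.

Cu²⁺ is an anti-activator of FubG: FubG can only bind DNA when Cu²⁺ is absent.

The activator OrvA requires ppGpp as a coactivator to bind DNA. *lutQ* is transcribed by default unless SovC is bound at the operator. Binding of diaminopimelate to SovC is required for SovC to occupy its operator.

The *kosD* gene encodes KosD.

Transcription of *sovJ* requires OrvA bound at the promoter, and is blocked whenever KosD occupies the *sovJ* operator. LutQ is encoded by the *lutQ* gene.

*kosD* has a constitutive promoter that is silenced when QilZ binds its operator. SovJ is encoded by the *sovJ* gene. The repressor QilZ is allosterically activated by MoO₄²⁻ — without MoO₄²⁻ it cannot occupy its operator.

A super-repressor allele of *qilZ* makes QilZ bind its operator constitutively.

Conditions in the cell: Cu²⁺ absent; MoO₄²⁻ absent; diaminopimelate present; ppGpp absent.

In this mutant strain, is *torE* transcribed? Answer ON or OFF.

Diaminopimelate is present, so SovC is active.
With repressor SovC bound, *lutQ* is not transcribed.
So LutQ is not produced.
Cu²⁺ is absent, so FubG is active.
ppGpp is absent, so OrvA is inactive.
QilZ is constitutively active in this strain.
With repressor QilZ bound, *kosD* is not transcribed.
So KosD is not produced.
Required activator OrvA is absent, so *sovJ* is not transcribed.
So SovJ is not produced.
Activator FubG is present, so *torE* is transcribed.

ON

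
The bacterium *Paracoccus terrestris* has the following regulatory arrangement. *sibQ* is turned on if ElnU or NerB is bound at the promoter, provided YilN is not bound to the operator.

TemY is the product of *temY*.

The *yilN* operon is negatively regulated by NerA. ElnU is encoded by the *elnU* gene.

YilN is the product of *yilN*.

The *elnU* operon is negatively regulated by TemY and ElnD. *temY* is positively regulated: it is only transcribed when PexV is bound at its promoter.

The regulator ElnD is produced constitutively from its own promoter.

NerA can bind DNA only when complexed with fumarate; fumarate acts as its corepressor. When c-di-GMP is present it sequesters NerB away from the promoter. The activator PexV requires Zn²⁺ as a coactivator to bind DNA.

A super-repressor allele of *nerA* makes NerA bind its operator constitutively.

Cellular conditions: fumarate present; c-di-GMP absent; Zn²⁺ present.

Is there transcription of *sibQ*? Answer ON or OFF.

ON

Zn²⁺ is present, so PexV is active.
No repressor is bound and PexV is active, so *temY* is transcribed.
So TemY is produced and active.
ElnD is produced constitutively and is active.
With repressor TemY bound, *elnU* is not transcribed.
So ElnU is not produced.
c-di-GMP is absent, so NerB is active.
NerA is constitutively active in this strain.
With repressor NerA bound, *yilN* is not transcribed.
So YilN is not produced.
Activator NerB is present, so *sibQ* is transcribed.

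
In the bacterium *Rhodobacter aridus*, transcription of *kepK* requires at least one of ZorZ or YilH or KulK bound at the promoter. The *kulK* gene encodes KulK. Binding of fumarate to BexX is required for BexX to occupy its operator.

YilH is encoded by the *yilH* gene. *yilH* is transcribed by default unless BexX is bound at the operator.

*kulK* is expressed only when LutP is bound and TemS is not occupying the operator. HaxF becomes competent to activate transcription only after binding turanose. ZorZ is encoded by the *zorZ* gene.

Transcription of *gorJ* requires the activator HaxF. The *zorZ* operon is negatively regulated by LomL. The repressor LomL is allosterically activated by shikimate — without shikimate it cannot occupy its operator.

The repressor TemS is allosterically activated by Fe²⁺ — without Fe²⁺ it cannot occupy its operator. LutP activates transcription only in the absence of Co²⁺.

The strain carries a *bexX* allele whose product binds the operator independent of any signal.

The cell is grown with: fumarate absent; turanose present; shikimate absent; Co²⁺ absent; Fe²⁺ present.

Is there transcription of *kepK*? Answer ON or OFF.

ON

Shikimate is absent, so LomL is inactive.
With no repressor bound, *zorZ* is transcribed.
So ZorZ is produced and active.
BexX is constitutively active in this strain.
With repressor BexX bound, *yilH* is not transcribed.
So YilH is not produced.
Co²⁺ is absent, so LutP is active.
Fe²⁺ is present, so TemS is active.
With repressor TemS bound, *kulK* is not transcribed.
So KulK is not produced.
Activator ZorZ is present, so *kepK* is transcribed.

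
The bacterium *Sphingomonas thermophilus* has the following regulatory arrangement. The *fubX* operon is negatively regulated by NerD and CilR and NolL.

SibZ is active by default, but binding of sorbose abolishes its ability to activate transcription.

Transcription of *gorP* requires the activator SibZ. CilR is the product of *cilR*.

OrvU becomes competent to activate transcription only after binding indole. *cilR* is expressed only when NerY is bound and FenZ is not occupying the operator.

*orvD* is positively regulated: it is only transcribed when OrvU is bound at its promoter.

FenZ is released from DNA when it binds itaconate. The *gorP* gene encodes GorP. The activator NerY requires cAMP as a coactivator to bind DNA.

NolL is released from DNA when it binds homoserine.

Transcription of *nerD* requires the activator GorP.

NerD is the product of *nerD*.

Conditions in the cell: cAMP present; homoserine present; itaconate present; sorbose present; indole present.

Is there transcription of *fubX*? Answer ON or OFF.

Sorbose is present, so SibZ is inactive.
Required activator SibZ is absent, so *gorP* is not transcribed.
So GorP is not produced.
Required activator GorP is absent, so *nerD* is not transcribed.
So NerD is not produced.
cAMP is present, so NerY is active.
Itaconate is present, so FenZ is inactive.
No repressor is bound and NerY is active, so *cilR* is transcribed.
So CilR is produced and active.
Homoserine is present, so NolL is inactive.
With repressor CilR bound, *fubX* is not transcribed.

OFF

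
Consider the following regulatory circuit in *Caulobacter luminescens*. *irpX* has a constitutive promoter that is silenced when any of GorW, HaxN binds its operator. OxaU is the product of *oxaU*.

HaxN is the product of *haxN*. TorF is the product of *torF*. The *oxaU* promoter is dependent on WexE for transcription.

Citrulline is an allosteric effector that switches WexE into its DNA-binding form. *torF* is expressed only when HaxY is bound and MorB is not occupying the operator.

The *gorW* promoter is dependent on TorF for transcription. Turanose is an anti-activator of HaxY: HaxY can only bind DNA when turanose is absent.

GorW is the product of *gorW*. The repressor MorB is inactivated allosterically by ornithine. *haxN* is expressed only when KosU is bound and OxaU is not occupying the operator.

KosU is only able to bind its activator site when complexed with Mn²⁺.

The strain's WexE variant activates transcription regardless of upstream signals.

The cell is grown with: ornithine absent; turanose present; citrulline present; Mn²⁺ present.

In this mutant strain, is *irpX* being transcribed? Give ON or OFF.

ON

Turanose is present, so HaxY is inactive.
Ornithine is absent, so MorB is active.
With repressor MorB bound, *torF* is not transcribed.
So TorF is not produced.
Required activator TorF is absent, so *gorW* is not transcribed.
So GorW is not produced.
WexE is constitutively active in this strain.
No repressor is bound and WexE is active, so *oxaU* is transcribed.
So OxaU is produced and active.
Mn²⁺ is present, so KosU is active.
With repressor OxaU bound, *haxN* is not transcribed.
So HaxN is not produced.
With no repressor bound, *irpX* is transcribed.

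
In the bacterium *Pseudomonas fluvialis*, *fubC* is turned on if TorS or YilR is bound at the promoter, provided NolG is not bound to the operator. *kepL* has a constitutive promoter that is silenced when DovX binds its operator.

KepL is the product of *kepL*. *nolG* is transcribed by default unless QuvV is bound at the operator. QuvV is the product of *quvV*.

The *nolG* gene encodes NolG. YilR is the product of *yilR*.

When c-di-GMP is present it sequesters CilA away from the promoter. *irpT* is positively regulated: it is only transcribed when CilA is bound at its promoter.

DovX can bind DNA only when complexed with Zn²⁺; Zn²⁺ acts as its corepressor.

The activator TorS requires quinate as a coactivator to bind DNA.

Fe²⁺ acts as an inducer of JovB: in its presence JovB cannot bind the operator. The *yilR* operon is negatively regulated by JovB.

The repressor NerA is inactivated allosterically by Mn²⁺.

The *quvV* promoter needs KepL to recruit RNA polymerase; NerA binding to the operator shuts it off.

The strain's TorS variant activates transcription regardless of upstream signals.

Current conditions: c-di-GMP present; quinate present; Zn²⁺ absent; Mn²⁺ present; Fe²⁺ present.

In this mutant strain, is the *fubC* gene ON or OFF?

Mn²⁺ is present, so NerA is inactive.
Zn²⁺ is absent, so DovX is inactive.
With no repressor bound, *kepL* is transcribed.
So KepL is produced and active.
No repressor is bound and KepL is active, so *quvV* is transcribed.
So QuvV is produced and active.
With repressor QuvV bound, *nolG* is not transcribed.
So NolG is not produced.
TorS is constitutively active in this strain.
Fe²⁺ is present, so JovB is inactive.
With no repressor bound, *yilR* is transcribed.
So YilR is produced and active.
Activator TorS is present, so *fubC* is transcribed.

ON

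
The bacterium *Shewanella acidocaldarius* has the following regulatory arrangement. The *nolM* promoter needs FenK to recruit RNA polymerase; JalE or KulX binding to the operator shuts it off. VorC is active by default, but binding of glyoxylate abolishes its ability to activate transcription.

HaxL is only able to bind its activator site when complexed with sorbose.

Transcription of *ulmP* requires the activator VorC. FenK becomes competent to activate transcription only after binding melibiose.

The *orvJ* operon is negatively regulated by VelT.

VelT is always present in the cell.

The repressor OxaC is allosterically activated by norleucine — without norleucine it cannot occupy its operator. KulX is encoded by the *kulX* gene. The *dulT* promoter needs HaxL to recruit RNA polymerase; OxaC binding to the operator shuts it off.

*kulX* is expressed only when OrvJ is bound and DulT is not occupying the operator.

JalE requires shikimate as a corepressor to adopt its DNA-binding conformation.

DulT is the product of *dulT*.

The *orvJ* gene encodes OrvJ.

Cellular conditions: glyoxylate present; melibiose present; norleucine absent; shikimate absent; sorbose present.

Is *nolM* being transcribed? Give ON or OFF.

ON

Shikimate is absent, so JalE is inactive.
Sorbose is present, so HaxL is active.
Norleucine is absent, so OxaC is inactive.
No repressor is bound and HaxL is active, so *dulT* is transcribed.
So DulT is produced and active.
VelT is produced constitutively and is active.
With repressor VelT bound, *orvJ* is not transcribed.
So OrvJ is not produced.
With repressor DulT bound, *kulX* is not transcribed.
So KulX is not produced.
Melibiose is present, so FenK is active.
No repressor is bound and FenK is active, so *nolM* is transcribed.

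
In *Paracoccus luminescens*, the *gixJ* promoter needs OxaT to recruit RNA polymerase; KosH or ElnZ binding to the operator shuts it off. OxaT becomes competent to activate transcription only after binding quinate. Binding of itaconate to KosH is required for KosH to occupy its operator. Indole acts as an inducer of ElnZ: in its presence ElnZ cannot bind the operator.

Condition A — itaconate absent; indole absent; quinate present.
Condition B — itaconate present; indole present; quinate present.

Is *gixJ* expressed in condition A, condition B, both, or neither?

Condition A:
Itaconate is absent, so KosH is inactive.
Indole is absent, so ElnZ is active.
Quinate is present, so OxaT is active.
With repressor ElnZ bound, *gixJ* is not transcribed.
→ *gixJ* is OFF in A.
Condition B:
Itaconate is present, so KosH is active.
Indole is present, so ElnZ is inactive.
Quinate is present, so OxaT is active.
With repressor KosH bound, *gixJ* is not transcribed.
→ *gixJ* is OFF in B.

neither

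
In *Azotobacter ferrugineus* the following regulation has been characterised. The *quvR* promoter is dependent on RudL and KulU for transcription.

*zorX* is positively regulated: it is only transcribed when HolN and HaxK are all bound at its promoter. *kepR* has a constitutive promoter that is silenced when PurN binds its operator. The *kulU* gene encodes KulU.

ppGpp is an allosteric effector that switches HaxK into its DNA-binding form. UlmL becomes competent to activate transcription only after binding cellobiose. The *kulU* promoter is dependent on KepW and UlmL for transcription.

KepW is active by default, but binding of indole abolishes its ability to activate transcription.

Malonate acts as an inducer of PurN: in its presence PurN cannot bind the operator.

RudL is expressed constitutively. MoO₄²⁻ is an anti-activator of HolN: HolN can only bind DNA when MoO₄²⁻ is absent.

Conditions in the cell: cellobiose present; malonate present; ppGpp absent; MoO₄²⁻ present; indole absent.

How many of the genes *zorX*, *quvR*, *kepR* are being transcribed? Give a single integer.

MoO₄²⁻ is present, so HolN is inactive.
ppGpp is absent, so HaxK is inactive.
Required activator HolN is absent, so *zorX* is not transcribed.
→ *zorX* is OFF.
RudL is produced constitutively and is active.
Indole is absent, so KepW is active.
Cellobiose is present, so UlmL is active.
No repressor is bound and KepW and UlmL are active, so *kulU* is transcribed.
So KulU is produced and active.
No repressor is bound and RudL and KulU are active, so *quvR* is transcribed.
→ *quvR* is ON.
Malonate is present, so PurN is inactive.
With no repressor bound, *kepR* is transcribed.
→ *kepR* is ON.
2 of the 3 genes are transcribed.

2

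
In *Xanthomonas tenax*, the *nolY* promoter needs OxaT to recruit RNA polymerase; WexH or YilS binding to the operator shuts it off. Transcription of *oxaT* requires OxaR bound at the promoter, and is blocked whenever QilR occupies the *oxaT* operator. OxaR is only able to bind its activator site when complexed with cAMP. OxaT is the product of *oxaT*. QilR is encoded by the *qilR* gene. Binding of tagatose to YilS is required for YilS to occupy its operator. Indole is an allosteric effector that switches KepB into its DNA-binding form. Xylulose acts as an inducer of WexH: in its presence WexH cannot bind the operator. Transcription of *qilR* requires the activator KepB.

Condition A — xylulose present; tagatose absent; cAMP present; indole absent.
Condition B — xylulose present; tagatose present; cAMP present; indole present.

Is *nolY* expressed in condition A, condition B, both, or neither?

Condition A:
Xylulose is present, so WexH is inactive.
Tagatose is absent, so YilS is inactive.
cAMP is present, so OxaR is active.
Indole is absent, so KepB is inactive.
Required activator KepB is absent, so *qilR* is not transcribed.
So QilR is not produced.
No repressor is bound and OxaR is active, so *oxaT* is transcribed.
So OxaT is produced and active.
No repressor is bound and OxaT is active, so *nolY* is transcribed.
→ *nolY* is ON in A.
Condition B:
Xylulose is present, so WexH is inactive.
Tagatose is present, so YilS is active.
cAMP is present, so OxaR is active.
Indole is present, so KepB is active.
No repressor is bound and KepB is active, so *qilR* is transcribed.
So QilR is produced and active.
With repressor QilR bound, *oxaT* is not transcribed.
So OxaT is not produced.
With repressor YilS bound, *nolY* is not transcribed.
→ *nolY* is OFF in B.

A only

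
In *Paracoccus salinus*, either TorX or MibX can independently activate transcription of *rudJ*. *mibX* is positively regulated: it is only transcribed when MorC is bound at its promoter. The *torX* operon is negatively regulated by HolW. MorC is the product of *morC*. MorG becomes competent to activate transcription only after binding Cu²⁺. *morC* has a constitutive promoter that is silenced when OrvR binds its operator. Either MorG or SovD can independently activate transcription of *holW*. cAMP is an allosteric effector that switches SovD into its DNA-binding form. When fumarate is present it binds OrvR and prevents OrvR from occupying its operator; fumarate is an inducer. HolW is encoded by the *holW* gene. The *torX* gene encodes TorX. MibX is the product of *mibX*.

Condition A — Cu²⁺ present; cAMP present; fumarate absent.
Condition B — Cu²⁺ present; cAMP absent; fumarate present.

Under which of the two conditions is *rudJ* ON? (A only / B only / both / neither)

Condition A:
Cu²⁺ is present, so MorG is active.
cAMP is present, so SovD is active.
Activator MorG is present, so *holW* is transcribed.
So HolW is produced and active.
With repressor HolW bound, *torX* is not transcribed.
So TorX is not produced.
Fumarate is absent, so OrvR is active.
With repressor OrvR bound, *morC* is not transcribed.
So MorC is not produced.
Required activator MorC is absent, so *mibX* is not transcribed.
So MibX is not produced.
No activator is available at the *rudJ* promoter, so *rudJ* is not transcribed.
→ *rudJ* is OFF in A.
Condition B:
Cu²⁺ is present, so MorG is active.
cAMP is absent, so SovD is inactive.
Activator MorG is present, so *holW* is transcribed.
So HolW is produced and active.
With repressor HolW bound, *torX* is not transcribed.
So TorX is not produced.
Fumarate is present, so OrvR is inactive.
With no repressor bound, *morC* is transcribed.
So MorC is produced and active.
No repressor is bound and MorC is active, so *mibX* is transcribed.
So MibX is produced and active.
Activator MibX is present, so *rudJ* is transcribed.
→ *rudJ* is ON in B.

B only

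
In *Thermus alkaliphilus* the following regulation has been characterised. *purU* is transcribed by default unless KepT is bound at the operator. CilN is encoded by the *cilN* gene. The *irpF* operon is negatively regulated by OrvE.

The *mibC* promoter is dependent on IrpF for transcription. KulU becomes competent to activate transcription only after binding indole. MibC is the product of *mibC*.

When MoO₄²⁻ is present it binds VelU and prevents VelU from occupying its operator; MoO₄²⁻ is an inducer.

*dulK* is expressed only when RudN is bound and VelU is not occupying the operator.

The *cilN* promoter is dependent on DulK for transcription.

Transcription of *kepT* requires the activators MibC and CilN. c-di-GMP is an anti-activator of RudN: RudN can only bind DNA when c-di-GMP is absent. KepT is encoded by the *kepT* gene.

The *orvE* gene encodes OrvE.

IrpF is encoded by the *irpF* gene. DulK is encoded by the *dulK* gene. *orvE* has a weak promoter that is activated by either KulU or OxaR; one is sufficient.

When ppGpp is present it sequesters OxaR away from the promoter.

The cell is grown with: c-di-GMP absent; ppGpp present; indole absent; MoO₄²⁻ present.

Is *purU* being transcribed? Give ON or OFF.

OFF

Indole is absent, so KulU is inactive.
ppGpp is present, so OxaR is inactive.
No activator is available at the *orvE* promoter, so *orvE* is not transcribed.
So OrvE is not produced.
With no repressor bound, *irpF* is transcribed.
So IrpF is produced and active.
No repressor is bound and IrpF is active, so *mibC* is transcribed.
So MibC is produced and active.
MoO₄²⁻ is present, so VelU is inactive.
c-di-GMP is absent, so RudN is active.
No repressor is bound and RudN is active, so *dulK* is transcribed.
So DulK is produced and active.
No repressor is bound and DulK is active, so *cilN* is transcribed.
So CilN is produced and active.
No repressor is bound and MibC and CilN are active, so *kepT* is transcribed.
So KepT is produced and active.
With repressor KepT bound, *purU* is not transcribed.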